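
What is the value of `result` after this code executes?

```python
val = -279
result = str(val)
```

val = -279; result = '-279'

'-279'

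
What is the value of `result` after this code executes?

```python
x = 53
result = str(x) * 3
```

x = 53; result = '535353'

'535353'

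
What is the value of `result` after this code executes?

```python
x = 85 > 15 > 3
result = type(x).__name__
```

x is bool; result = 'bool'

'bool'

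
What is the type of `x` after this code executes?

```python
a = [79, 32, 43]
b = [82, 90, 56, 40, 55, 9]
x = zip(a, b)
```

zip() returns a zip object

zip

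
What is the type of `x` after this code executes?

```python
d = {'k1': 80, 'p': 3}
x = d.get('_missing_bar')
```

dict.get() returns None when key not found

NoneType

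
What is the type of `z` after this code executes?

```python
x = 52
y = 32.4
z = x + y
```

int + float = float

float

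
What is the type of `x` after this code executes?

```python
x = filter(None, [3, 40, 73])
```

filter() returns a filter object

filter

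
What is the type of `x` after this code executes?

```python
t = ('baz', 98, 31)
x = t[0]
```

Index 0 of tuple is a str literal

str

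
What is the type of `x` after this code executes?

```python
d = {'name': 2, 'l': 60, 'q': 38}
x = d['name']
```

Accessing dict[str, int] with str key returns int

int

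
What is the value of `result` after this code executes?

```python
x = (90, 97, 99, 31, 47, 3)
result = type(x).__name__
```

x is tuple; result = 'tuple'

'tuple'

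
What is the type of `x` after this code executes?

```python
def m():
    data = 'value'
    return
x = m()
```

Bare return returns None

NoneType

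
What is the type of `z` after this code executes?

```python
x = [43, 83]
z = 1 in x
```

'in' operator returns bool

bool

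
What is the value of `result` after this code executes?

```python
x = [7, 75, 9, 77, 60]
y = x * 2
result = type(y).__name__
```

x is list; y is list; result = 'list'

'list'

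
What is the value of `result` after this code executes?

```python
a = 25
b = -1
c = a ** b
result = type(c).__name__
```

a is int; b is int; c is float; result = 'float'

'float'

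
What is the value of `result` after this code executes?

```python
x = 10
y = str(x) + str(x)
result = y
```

x = 10; y = '1010'; result = '1010'

'1010'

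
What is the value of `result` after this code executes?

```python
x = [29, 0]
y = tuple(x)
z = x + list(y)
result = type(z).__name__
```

x is list; y is tuple; z is list; result = 'list'

'list'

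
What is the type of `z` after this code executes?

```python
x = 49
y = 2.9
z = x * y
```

int * float = float

float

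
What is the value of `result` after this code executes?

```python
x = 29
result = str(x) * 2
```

x = 29; result = '2929'

'2929'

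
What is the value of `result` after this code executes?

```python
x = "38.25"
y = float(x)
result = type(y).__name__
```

x is str; y is float; result = 'float'

'float'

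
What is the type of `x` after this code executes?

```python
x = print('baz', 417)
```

print() returns None

NoneType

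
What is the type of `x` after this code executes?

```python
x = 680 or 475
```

'or' returns first truthy value (int)

int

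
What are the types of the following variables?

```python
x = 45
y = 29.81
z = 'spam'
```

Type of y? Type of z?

y is assigned a number with a decimal point, so it is a float; z is assigned a quoted string literal, so it is a str

float, str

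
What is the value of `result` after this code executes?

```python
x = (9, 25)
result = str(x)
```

x = (9, 25); result = '(9, 25)'

'(9, 25)'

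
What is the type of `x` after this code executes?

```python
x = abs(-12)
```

abs() of int returns int

int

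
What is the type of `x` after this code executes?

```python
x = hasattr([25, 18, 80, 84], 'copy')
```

hasattr() returns bool

bool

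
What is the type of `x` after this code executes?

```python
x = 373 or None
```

'or' returns first truthy value

int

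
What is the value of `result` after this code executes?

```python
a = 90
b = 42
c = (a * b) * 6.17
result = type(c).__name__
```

a is int; b is int; c is float; result = 'float'

'float'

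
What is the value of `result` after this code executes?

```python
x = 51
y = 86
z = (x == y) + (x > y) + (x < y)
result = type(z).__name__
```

x is int; y is int; z is int; result = 'int'

'int'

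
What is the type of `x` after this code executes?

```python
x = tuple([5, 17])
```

tuple() constructor returns tuple

tuple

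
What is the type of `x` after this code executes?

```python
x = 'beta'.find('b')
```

str.find() returns int index

int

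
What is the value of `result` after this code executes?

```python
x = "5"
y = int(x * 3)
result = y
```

x = '5'; y = 555; result = 555

555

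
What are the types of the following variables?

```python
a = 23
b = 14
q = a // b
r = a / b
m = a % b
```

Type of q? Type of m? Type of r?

// returns int; % of ints returns int; / returns float

int, int, float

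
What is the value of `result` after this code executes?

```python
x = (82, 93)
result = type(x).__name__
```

x is tuple; result = 'tuple'

'tuple'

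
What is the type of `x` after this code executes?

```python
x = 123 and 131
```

'and' with truthy values returns last operand (int)

int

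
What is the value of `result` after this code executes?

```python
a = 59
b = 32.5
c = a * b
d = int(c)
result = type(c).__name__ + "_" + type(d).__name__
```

a is int; b is float; c is float; d is int; result = 'float_int'

'float_int'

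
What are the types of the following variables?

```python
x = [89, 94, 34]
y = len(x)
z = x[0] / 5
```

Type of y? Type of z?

len() returns int; int / int = float

int, float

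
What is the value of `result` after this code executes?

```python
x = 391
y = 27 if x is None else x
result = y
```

x = 391; y = 391; result = 391

391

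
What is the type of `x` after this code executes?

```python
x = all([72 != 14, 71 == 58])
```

all() returns bool

bool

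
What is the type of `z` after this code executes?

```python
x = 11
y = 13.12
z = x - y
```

int - float = float

float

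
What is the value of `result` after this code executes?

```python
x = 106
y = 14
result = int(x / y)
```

x = 106; y = 14; result = 7

7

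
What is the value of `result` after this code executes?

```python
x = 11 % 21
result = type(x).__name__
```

x is int; result = 'int'

'int'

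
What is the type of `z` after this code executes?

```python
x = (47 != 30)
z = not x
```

'not' returns bool

bool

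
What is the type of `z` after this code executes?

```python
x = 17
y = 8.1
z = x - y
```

int - float = float

float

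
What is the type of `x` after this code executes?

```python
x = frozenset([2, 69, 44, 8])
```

frozenset() returns frozenset

frozenset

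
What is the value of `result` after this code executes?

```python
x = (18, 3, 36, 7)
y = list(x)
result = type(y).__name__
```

x is tuple; y is list; result = 'list'

'list'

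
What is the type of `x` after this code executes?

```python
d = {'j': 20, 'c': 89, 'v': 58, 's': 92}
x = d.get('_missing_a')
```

dict.get() returns None when key not found

NoneType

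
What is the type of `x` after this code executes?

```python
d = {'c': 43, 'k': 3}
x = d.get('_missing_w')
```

dict.get() returns None when key not found

NoneType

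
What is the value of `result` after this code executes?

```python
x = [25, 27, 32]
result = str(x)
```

x = [25, 27, 32]; result = '[25, 27, 32]'

'[25, 27, 32]'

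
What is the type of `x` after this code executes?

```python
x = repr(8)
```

repr() returns str

str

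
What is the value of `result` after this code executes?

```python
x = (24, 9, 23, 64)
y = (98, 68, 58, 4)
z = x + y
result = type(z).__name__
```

x is tuple; y is tuple; z is tuple; result = 'tuple'

'tuple'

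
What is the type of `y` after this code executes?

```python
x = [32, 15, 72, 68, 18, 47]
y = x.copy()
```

list.copy() returns list

list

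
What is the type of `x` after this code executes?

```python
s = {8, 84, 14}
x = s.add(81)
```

set.add() returns None (mutates in place)

NoneType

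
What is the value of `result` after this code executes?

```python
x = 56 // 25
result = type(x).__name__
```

x is int; result = 'int'

'int'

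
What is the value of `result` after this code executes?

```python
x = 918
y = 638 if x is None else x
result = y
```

x = 918; y = 918; result = 918

918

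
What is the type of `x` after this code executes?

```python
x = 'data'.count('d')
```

str.count() returns int

int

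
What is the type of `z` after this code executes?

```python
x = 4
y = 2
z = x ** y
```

positive int ** positive int = int

int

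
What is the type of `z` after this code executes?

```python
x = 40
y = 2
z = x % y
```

int % int = int

int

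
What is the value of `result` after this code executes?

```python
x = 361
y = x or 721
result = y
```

x = 361; y = 361; result = 361

361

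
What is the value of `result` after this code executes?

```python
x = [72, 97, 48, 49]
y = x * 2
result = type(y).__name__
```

x is list; y is list; result = 'list'

'list'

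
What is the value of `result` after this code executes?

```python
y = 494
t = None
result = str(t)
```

y = 494; t = None; result = 'None'

'None'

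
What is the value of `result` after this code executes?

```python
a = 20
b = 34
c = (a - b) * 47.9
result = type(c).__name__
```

a is int; b is int; c is float; result = 'float'

'float'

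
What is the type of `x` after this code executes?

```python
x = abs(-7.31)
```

abs() of float returns float

float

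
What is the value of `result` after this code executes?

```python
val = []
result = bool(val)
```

val = []; result = False

False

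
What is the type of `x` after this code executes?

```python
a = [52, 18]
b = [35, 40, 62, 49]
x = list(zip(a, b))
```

list(zip()) returns a list of tuples

list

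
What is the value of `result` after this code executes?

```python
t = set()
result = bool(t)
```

t = set(); result = False

False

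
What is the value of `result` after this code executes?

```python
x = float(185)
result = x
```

x = 185.0; result = 185.0

185.0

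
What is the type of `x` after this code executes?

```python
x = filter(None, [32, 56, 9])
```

filter() returns a filter object

filter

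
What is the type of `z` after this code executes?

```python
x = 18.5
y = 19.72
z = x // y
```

float // float = float

float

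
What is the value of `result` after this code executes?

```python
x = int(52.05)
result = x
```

x = 52; result = 52

52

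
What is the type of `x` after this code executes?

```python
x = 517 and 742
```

'and' with truthy values returns last operand (int)

int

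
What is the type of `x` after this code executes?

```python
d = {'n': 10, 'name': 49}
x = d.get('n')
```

dict.get() returns value type when found

int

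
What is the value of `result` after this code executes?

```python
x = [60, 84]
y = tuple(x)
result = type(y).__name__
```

x is list; y is tuple; result = 'tuple'

'tuple'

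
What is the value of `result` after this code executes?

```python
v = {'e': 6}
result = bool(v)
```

v = {'e': 6}; result = True

True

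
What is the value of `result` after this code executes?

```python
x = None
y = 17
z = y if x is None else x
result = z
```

x = None; y = 17; z = 17; result = 17

17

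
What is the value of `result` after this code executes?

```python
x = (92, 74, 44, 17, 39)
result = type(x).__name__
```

x is tuple; result = 'tuple'

'tuple'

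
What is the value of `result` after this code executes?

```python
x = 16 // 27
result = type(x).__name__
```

x is int; result = 'int'

'int'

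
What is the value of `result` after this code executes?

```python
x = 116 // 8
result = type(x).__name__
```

x is int; result = 'int'

'int'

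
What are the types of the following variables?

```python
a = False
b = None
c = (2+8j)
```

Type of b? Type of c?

b is assigned None, whose type is NoneType; c is assigned (2+8j), an int plus an imaginary literal (j suffix), which evaluates to complex

NoneType, complex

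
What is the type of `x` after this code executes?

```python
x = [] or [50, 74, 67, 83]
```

'or' returns first truthy value (list)

list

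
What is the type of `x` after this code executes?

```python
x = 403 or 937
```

'or' returns first truthy value (int)

int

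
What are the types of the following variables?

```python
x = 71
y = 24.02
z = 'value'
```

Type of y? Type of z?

y is assigned a number with a decimal point, so it is a float; z is assigned a quoted string literal, so it is a str

float, str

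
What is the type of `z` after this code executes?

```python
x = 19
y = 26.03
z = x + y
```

int + float = float

float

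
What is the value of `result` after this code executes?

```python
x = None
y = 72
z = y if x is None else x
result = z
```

x = None; y = 72; z = 72; result = 72

72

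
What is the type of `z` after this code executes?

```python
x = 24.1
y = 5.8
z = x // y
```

float // float = float

float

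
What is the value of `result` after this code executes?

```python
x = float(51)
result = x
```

x = 51.0; result = 51.0

51.0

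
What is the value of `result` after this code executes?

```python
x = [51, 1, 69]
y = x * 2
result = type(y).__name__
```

x is list; y is list; result = 'list'

'list'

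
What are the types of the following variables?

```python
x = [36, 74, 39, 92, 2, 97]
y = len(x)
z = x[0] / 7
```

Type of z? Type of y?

int / int = float; len() returns int

float, int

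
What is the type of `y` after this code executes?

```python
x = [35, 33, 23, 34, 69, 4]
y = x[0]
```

Indexing list[int] returns int

int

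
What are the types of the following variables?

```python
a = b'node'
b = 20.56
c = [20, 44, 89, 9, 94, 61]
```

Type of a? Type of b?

a is assigned a bytes literal (b'...' prefix); b is assigned a number with a decimal point, so it is a float

bytes, float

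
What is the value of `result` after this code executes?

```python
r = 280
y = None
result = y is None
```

r = 280; y = None; result = True

True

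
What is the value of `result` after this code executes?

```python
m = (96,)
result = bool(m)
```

m = (96,); result = True

True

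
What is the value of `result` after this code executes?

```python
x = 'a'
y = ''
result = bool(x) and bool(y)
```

x = 'a'; y = ''; result = False

False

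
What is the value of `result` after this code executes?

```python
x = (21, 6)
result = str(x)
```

x = (21, 6); result = '(21, 6)'

'(21, 6)'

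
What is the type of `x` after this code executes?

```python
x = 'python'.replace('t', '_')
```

str.replace() returns str

str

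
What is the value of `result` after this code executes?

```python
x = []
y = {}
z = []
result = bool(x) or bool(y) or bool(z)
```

x = []; y = {}; z = []; result = False

False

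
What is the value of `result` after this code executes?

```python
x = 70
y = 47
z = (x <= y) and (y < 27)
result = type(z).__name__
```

x is int; y is int; z is bool; result = 'bool'

'bool'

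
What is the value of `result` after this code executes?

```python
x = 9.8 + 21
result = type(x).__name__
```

x is float; result = 'float'

'float'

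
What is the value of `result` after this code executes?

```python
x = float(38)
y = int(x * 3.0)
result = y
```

x = 38.0; y = 114; result = 114

114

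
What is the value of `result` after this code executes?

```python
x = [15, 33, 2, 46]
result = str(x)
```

x = [15, 33, 2, 46]; result = '[15, 33, 2, 46]'

'[15, 33, 2, 46]'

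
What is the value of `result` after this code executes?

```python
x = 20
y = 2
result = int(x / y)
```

x = 20; y = 2; result = 10

10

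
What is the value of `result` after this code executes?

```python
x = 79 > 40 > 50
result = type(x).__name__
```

x is bool; result = 'bool'

'bool'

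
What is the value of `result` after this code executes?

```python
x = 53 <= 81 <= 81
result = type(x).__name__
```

x is bool; result = 'bool'

'bool'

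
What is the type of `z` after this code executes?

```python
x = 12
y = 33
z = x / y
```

int / int = float

float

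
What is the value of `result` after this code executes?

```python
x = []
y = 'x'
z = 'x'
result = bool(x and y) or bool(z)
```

x = []; y = 'x'; z = 'x'; result = True

True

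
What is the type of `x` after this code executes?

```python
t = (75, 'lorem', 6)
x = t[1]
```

Index 1 of tuple is a str literal

str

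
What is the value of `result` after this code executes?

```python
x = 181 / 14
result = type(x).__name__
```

x is float; result = 'float'

'float'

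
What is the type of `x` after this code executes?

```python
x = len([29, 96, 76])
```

len() always returns int

int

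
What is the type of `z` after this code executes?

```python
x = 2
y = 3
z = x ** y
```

positive int ** positive int = int

int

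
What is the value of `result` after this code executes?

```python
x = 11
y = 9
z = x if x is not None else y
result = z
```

x = 11; y = 9; z = 11; result = 11

11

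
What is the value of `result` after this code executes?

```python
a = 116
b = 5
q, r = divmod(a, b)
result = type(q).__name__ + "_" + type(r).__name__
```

a is int; b is int; q is int; r is int; result = 'int_int'

'int_int'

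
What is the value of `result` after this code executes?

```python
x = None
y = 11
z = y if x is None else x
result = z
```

x = None; y = 11; z = 11; result = 11

11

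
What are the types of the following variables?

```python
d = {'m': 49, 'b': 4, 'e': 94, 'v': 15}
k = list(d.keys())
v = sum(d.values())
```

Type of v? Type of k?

sum of ints is int; list() converts to list

int, list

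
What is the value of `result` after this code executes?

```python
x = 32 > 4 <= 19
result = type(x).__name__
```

x is bool; result = 'bool'

'bool'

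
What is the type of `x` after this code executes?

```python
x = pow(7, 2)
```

pow(int, int) returns int

int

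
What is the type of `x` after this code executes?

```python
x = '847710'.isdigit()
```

str.isdigit() returns bool

bool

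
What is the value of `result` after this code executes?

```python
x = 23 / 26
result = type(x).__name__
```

x is float; result = 'float'

'float'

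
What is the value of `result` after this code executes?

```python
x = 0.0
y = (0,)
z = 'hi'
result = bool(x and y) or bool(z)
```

x = 0.0; y = (0,); z = 'hi'; result = True

True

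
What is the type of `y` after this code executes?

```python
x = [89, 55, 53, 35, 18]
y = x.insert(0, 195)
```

list.insert() returns None

NoneType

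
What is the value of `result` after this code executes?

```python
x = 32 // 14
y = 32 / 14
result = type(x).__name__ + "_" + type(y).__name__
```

x is int; y is float; result = 'int_float'

'int_float'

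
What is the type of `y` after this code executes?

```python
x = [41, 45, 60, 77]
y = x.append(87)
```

list.append() returns None (mutates in place)

NoneType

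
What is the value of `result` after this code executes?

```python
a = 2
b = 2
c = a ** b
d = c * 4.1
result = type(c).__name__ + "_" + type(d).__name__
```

a is int; b is int; c is int; d is float; result = 'int_float'

'int_float'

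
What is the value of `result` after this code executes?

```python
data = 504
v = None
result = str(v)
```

data = 504; v = None; result = 'None'

'None'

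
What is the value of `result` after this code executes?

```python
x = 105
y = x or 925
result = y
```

x = 105; y = 105; result = 105

105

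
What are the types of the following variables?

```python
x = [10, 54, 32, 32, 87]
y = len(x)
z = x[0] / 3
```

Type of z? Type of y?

int / int = float; len() returns int

float, int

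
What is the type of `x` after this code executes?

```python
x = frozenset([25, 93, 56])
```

frozenset() returns frozenset

frozenset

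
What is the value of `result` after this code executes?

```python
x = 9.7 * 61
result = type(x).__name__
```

x is float; result = 'float'

'float'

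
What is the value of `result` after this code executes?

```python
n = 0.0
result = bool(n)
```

n = 0.0; result = False

False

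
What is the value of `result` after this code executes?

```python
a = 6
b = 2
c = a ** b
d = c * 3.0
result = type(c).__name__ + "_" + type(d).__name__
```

a is int; b is int; c is int; d is float; result = 'int_float'

'int_float'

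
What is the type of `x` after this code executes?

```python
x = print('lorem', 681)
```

print() returns None

NoneType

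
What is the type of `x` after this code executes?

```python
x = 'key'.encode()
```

str.encode() returns bytes

bytes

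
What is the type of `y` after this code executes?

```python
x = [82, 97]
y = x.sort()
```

list.sort() returns None (mutates in place)

NoneType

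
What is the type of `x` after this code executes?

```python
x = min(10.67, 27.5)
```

min() of floats returns float

float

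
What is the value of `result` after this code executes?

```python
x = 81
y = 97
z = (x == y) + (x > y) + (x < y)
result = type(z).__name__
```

x is int; y is int; z is int; result = 'int'

'int'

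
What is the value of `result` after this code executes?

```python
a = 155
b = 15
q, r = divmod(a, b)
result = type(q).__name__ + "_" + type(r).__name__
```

a is int; b is int; q is int; r is int; result = 'int_int'

'int_int'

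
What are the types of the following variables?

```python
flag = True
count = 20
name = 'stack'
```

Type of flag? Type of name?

flag is assigned the constant True, which has type bool; name is assigned a quoted string literal, so it is a str

bool, str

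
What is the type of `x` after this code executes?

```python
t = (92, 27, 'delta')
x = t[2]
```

Index 2 of tuple is a str literal

str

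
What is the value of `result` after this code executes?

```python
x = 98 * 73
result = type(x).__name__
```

x is int; result = 'int'

'int'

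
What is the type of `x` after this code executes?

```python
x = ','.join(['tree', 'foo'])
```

str.join() returns str

str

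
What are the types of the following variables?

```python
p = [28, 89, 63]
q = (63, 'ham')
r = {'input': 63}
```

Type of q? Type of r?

q is assigned a tuple (parenthesized, comma-separated values); r is assigned a dict literal ({key: value})

tuple, dict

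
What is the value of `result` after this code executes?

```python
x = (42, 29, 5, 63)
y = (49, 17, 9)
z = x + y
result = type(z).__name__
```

x is tuple; y is tuple; z is tuple; result = 'tuple'

'tuple'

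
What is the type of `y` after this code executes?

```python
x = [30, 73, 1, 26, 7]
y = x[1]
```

Indexing list[int] returns int

int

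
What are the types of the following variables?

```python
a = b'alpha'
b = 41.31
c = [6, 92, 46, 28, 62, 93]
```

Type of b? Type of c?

b is assigned a number with a decimal point, so it is a float; c is assigned a list literal (square brackets)

float, list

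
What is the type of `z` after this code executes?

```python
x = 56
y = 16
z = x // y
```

int // int = int

int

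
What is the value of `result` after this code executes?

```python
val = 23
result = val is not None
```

val = 23; result = True

True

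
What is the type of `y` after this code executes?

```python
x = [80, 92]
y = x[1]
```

Indexing list[int] returns int

int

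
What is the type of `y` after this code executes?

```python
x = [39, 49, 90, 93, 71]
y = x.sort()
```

list.sort() returns None (mutates in place)

NoneType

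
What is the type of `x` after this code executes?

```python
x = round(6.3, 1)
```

round() with decimal places returns float

float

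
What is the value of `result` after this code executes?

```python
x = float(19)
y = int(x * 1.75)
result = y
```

x = 19.0; y = 33; result = 33

33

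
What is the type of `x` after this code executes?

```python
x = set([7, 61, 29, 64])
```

set() constructor returns set

set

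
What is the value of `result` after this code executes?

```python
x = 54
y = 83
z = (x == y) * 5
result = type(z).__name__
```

x is int; y is int; z is int; result = 'int'

'int'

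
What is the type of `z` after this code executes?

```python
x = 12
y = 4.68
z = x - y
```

int - float = float

float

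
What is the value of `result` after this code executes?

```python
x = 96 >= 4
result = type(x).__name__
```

x is bool; result = 'bool'

'bool'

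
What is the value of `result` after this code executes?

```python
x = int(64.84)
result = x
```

x = 64; result = 64

64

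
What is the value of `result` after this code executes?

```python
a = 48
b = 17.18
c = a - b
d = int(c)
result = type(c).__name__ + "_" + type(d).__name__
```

a is int; b is float; c is float; d is int; result = 'float_int'

'float_int'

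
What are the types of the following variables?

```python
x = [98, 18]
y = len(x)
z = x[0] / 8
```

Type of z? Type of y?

int / int = float; len() returns int

float, int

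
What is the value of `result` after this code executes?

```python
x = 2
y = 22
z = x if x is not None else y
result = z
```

x = 2; y = 22; z = 2; result = 2

2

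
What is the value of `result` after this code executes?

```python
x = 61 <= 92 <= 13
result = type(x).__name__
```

x is bool; result = 'bool'

'bool'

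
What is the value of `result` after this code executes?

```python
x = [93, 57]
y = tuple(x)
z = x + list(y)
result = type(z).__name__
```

x is list; y is tuple; z is list; result = 'list'

'list'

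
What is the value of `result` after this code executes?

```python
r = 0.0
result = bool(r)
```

r = 0.0; result = False

False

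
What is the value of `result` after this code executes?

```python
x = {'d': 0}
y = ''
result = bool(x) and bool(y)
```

x = {'d': 0}; y = ''; result = False

False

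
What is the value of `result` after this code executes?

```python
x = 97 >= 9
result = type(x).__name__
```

x is bool; result = 'bool'

'bool'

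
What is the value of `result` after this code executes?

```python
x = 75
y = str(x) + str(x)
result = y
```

x = 75; y = '7575'; result = '7575'

'7575'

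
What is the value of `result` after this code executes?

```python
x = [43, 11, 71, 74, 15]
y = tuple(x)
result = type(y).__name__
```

x is list; y is tuple; result = 'tuple'

'tuple'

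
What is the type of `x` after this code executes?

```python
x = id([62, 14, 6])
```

id() returns int

int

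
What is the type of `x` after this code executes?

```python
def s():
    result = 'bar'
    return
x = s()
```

Bare return returns None

NoneType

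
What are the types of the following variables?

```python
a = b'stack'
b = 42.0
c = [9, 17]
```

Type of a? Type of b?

a is assigned a bytes literal (b'...' prefix); b is assigned a number with a decimal point, so it is a float

bytes, float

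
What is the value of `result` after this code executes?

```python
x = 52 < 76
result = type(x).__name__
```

x is bool; result = 'bool'

'bool'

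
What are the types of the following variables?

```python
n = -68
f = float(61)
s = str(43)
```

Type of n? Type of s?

n is assigned a bare integer (no decimal point), so it is an int; s is assigned the result of calling str(), which returns a str

int, str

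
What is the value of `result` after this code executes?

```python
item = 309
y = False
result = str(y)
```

item = 309; y = False; result = 'False'

'False'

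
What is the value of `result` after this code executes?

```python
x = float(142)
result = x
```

x = 142.0; result = 142.0

142.0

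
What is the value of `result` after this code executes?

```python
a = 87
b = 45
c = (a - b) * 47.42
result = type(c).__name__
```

a is int; b is int; c is float; result = 'float'

'float'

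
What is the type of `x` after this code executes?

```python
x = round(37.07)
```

round() with no decimal places returns int

int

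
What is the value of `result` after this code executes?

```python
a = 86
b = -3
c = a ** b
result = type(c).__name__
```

a is int; b is int; c is float; result = 'float'

'float'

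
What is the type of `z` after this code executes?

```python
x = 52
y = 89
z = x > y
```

Comparison returns bool

bool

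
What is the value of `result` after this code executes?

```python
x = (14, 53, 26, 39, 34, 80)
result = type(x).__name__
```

x is tuple; result = 'tuple'

'tuple'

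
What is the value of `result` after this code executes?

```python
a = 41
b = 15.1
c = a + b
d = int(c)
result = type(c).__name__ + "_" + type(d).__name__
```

a is int; b is float; c is float; d is int; result = 'float_int'

'float_int'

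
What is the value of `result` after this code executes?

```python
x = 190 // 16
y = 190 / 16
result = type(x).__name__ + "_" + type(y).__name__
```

x is int; y is float; result = 'int_float'

'int_float'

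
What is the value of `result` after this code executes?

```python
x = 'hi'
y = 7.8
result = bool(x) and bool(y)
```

x = 'hi'; y = 7.8; result = True

True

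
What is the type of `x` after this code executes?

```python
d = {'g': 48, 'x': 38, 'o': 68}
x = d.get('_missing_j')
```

dict.get() returns None when key not found

NoneType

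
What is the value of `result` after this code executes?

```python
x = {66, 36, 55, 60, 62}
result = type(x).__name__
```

x is set; result = 'set'

'set'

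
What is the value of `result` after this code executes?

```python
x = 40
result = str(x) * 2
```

x = 40; result = '4040'

'4040'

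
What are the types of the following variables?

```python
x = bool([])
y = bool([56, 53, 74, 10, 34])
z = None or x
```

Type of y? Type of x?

bool() returns bool; bool() returns bool

bool, bool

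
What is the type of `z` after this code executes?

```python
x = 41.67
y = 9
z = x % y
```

float % int = float

float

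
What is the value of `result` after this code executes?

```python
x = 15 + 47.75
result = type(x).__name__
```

x is float; result = 'float'

'float'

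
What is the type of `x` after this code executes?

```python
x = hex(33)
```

hex() returns str representation

str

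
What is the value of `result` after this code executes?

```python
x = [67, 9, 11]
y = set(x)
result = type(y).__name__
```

x is list; y is set; result = 'set'

'set'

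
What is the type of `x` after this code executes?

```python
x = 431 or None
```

'or' returns first truthy value

int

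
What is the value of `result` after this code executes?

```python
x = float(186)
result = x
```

x = 186.0; result = 186.0

186.0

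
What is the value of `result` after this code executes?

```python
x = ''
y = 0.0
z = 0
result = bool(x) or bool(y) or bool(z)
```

x = ''; y = 0.0; z = 0; result = False

False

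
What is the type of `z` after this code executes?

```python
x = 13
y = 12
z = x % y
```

int % int = int

int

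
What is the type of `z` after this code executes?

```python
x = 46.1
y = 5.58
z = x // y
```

float // float = float

float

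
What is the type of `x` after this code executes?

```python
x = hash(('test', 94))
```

hash() returns int

int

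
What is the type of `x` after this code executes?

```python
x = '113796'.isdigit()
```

str.isdigit() returns bool

bool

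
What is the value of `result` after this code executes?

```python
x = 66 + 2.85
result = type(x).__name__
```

x is float; result = 'float'

'float'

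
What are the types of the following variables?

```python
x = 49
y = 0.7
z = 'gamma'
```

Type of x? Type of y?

x is assigned a bare integer (no decimal point), so it is an int; y is assigned a number with a decimal point, so it is a float

int, float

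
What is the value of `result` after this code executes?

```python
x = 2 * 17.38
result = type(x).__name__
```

x is float; result = 'float'

'float'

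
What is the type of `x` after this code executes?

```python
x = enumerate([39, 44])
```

enumerate() returns an enumerate object

enumerate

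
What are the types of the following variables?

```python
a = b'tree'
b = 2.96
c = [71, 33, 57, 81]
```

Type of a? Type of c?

a is assigned a bytes literal (b'...' prefix); c is assigned a list literal (square brackets)

bytes, list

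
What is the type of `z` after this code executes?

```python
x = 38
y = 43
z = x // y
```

int // int = int

int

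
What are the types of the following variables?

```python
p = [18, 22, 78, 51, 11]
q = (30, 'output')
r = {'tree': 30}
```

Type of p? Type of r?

p is assigned a list literal (square brackets); r is assigned a dict literal ({key: value})

list, dict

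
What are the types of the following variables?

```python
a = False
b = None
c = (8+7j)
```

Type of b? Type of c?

b is assigned None, whose type is NoneType; c is assigned (8+7j), an int plus an imaginary literal (j suffix), which evaluates to complex

NoneType, complex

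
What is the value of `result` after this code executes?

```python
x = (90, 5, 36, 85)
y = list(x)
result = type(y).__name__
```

x is tuple; y is list; result = 'list'

'list'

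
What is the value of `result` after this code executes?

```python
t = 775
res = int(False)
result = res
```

t = 775; res = 0; result = 0

0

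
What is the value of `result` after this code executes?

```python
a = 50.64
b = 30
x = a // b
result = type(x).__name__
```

a is float; b is int; x is float; result = 'float'

'float'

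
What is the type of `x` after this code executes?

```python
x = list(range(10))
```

list(range()) returns list

list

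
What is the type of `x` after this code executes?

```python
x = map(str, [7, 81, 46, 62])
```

map() returns a map object

map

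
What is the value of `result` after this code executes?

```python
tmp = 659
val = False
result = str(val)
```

tmp = 659; val = False; result = 'False'

'False'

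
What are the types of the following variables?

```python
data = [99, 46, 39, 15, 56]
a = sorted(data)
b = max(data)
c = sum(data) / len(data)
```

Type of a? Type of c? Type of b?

sorted() returns list; int / int = float; max of ints returns int

list, float, int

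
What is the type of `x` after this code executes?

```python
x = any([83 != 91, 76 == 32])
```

any() returns bool

bool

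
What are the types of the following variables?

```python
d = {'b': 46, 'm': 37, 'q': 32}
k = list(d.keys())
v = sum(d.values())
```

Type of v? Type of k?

sum of ints is int; list() converts to list

int, list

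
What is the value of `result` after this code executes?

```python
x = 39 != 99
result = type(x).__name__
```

x is bool; result = 'bool'

'bool'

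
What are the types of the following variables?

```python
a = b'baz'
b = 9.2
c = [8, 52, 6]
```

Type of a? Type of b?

a is assigned a bytes literal (b'...' prefix); b is assigned a number with a decimal point, so it is a float

bytes, float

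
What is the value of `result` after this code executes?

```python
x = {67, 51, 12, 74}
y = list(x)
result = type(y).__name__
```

x is set; y is list; result = 'list'

'list'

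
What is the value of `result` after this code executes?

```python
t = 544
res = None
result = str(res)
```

t = 544; res = None; result = 'None'

'None'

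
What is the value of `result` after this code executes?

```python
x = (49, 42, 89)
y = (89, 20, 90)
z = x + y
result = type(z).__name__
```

x is tuple; y is tuple; z is tuple; result = 'tuple'

'tuple'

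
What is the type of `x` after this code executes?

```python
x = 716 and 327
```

'and' with truthy values returns last operand (int)

int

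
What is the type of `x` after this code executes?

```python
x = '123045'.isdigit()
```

str.isdigit() returns bool

bool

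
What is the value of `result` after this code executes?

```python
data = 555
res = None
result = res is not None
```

data = 555; res = None; result = False

False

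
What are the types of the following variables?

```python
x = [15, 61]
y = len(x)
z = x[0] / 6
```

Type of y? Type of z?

len() returns int; int / int = float

int, float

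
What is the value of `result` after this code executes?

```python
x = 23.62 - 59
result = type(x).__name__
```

x is float; result = 'float'

'float'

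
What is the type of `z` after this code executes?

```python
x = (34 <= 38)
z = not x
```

'not' returns bool

bool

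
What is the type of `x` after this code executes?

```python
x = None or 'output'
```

'or' with None returns the other truthy value (str)

str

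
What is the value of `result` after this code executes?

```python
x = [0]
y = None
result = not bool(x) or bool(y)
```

x = [0]; y = None; result = False

False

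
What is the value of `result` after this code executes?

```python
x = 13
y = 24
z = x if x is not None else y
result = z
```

x = 13; y = 24; z = 13; result = 13

13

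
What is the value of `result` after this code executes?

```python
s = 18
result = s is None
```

s = 18; result = False

False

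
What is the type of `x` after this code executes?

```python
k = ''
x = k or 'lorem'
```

'or' returns first truthy value (str)

str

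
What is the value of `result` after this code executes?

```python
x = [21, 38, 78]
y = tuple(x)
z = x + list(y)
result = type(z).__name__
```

x is list; y is tuple; z is list; result = 'list'

'list'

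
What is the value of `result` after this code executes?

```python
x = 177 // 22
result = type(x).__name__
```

x is int; result = 'int'

'int'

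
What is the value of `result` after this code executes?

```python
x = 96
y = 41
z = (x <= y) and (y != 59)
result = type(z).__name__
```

x is int; y is int; z is bool; result = 'bool'

'bool'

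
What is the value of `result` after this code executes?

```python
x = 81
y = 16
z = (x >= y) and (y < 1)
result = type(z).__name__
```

x is int; y is int; z is bool; result = 'bool'

'bool'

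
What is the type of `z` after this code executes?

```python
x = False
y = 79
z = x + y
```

bool + int = int (bool is subclass of int)

int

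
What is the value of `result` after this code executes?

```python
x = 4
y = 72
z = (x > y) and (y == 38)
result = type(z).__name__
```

x is int; y is int; z is bool; result = 'bool'

'bool'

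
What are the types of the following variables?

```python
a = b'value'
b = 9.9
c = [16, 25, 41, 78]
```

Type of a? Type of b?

a is assigned a bytes literal (b'...' prefix); b is assigned a number with a decimal point, so it is a float

bytes, float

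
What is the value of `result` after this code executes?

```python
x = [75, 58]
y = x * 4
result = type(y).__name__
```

x is list; y is list; result = 'list'

'list'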